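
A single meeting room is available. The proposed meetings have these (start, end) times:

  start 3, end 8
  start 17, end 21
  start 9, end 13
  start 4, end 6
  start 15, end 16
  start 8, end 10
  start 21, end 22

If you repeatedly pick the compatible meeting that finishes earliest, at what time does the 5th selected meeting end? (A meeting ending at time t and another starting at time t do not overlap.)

Sort by end time and greedily take each interval whose start is ≥ the last chosen end.
By end time: (4,6), (3,8), (8,10), (9,13), (15,16), (17,21), (21,22).
Pick (4,6); next start ≥ 6 → (8,10); next start ≥ 10 → (15,16); next start ≥ 16 → (17,21); next start ≥ 21 → (21,22).
Selected: (4,6) (8,10) (15,16) (17,21) (21,22)

22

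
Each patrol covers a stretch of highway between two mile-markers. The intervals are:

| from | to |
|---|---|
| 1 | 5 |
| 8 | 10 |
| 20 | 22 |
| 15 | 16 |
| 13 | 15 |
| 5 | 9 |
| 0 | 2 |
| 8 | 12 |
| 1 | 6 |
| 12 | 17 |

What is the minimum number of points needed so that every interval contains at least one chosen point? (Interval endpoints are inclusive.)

Sort by right endpoint; whenever an interval is uncovered, place a point at its right end.
By right end: [0,2]  [1,5]  [1,6]  [5,9]  [8,10]  [8,12]  [13,15]  [15,16]  [12,17]  [20,22]
[0,2] uncovered → point at 2; [5,9] uncovered → point at 9; [13,15] uncovered → point at 15; [20,22] uncovered → point at 22.
Points: 2, 9, 15, 22 (4 total).

4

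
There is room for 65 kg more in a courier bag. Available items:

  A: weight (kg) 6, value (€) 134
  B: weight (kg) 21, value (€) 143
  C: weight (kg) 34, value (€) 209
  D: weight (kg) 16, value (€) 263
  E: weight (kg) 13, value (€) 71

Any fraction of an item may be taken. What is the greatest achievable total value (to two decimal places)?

Sort by value per unit weight and fill in that order.
Ratios (sorted): A 22.33, D 16.44, B 6.81, C 6.15, E 5.46
take A (6 @ 134); take D (16 @ 263); take B (21 @ 143); take 22/34 of C → 135.24. Capacity used 65/65.
Total value = 675.24

675.24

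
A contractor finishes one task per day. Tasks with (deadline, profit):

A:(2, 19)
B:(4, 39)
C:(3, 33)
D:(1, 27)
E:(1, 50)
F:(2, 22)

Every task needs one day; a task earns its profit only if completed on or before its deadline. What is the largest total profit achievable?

144

Take jobs in profit order; each goes to the latest open slot no later than its deadline.
By profit: E(d1,50), B(d4,39), C(d3,33), D(d1,27), F(d2,22), A(d2,19)
E→slot 1; B→slot 4; C→slot 3; D skipped; F→slot 2; A skipped.
Profit = 50 + 22 + 33 + 39 = 144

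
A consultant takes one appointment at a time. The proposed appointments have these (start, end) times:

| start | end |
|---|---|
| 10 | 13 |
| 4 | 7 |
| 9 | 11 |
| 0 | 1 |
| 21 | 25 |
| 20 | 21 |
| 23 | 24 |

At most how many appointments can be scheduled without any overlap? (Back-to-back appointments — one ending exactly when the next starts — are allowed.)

Greedy by earliest finish: after sorting by end time, pick each interval compatible with the last pick.
Sorted by end: (0,1)  (4,7)  (9,11)  (10,13)  (20,21)  (23,24)  (21,25)
take (0,1); take (4,7); take (9,11); take (20,21); take (23,24); skip (21,25).
Selected 5 appointments.

5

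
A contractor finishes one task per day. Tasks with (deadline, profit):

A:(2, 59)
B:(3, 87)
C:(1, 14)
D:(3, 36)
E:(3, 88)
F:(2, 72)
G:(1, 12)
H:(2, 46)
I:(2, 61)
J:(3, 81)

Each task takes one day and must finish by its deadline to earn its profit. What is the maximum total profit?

Profit order: E=88 B=87 J=81 F=72 I=61 A=59 H=46 D=36 C=14 G=12
Assign: E→slot 3, B→slot 2, J→slot 1, F skipped, I skipped, A skipped, H skipped, D skipped, C skipped, G skipped.
Slots: [1:J] [2:B] [3:E]
Profit = 81 + 87 + 88 = 256

256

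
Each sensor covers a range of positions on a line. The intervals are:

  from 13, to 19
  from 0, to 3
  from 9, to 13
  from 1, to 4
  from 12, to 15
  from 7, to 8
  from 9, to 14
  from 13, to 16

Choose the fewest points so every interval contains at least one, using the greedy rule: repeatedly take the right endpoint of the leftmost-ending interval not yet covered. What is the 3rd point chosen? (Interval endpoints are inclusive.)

13

Sorted: [0,3] [1,4] [7,8] [9,13] [9,14] [12,15] [13,16] [13,19]
{[0,3],[1,4]} hit by 3; {[7,8]} hit by 8; {[9,13],[9,14],[12,15],[13,16],[13,19]} hit by 13.
Points: 3, 8, 13 (3 total).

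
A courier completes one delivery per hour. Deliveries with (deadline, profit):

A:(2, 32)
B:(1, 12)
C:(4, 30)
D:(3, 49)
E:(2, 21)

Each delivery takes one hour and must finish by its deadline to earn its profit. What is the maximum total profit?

Take jobs in profit order; each goes to the latest open slot no later than its deadline.
Profit order: D=49 A=32 C=30 E=21 B=12
Assign: D→slot 3, A→slot 2, C→slot 4, E→slot 1, B skipped.
Slots: [1:E] [2:A] [3:D] [4:C]
Profit = 21 + 32 + 49 + 30 = 132

132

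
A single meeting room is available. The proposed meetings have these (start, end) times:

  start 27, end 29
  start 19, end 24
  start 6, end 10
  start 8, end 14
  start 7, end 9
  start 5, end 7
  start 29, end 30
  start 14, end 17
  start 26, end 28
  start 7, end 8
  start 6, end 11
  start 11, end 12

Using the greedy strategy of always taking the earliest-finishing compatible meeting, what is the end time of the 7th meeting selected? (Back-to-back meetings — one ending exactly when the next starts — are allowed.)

30

Sorted by end: (5,7)  (7,8)  (7,9)  (6,10)  (6,11)  (11,12)  (8,14)  (14,17)  (19,24)  (26,28)  (27,29)  (29,30)
take (5,7); take (7,8); skip (6,10); take (11,12); take (14,17); take (19,24); take (26,28); skip (27,29); take (29,30).
Selected: (5,7) (7,8) (11,12) (14,17) (19,24) (26,28) (29,30)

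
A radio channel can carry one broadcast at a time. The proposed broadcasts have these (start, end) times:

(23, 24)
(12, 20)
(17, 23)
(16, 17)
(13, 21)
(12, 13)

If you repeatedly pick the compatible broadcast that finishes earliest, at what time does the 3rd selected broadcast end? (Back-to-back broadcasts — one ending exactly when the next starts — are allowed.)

23

Greedy by earliest finish: after sorting by end time, pick each interval compatible with the last pick.
By end time: (12,13), (16,17), (12,20), (13,21), (17,23), (23,24).
Pick (12,13); next start ≥ 13 → (16,17); next start ≥ 17 → (17,23); next start ≥ 23 → (23,24).
Selected: (12,13) (16,17) (17,23) (23,24)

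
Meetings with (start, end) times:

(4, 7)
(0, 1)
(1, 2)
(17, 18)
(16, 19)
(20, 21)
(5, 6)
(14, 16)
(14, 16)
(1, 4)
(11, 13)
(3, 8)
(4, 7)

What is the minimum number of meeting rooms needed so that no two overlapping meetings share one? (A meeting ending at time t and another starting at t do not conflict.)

4

Events (time:±→running): 0:+→1 1:-→0 1:+→1 1:+→2 2:-→1 3:+→2 4:-→1 4:+→2 4:+→3 5:+→4 … peak 4.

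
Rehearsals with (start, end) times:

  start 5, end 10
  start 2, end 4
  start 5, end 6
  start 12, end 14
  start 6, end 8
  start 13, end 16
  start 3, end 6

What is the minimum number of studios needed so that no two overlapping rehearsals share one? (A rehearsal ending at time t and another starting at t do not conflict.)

Count concurrent intervals with a sweep; the peak is the room count.
Events (time:±→running): 2:+→1 3:+→2 4:-→1 5:+→2 5:+→3 … peak 3.

3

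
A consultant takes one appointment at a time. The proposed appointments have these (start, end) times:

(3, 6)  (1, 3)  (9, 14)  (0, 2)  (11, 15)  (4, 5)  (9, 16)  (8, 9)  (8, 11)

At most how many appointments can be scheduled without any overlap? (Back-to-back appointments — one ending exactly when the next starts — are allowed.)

Greedy by earliest finish: after sorting by end time, pick each interval compatible with the last pick.
Sorted by end: (0,2)  (1,3)  (4,5)  (3,6)  (8,9)  (8,11)  (9,14)  (11,15)  (9,16)
take (0,2); take (4,5); take (8,9); skip (8,11); take (9,14); skip (11,15); skip (9,16).
Selected 4 appointments.

4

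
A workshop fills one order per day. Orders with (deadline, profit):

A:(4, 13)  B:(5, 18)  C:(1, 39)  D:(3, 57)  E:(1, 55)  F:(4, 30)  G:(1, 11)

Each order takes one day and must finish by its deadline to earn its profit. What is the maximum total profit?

173

Take jobs in profit order; each goes to the latest open slot no later than its deadline.
By profit: D(d3,57), E(d1,55), C(d1,39), F(d4,30), B(d5,18), A(d4,13), G(d1,11)
D→slot 3; E→slot 1; C skipped; F→slot 4; B→slot 5; A→slot 2; G skipped.
Profit = 55 + 13 + 57 + 30 + 18 = 173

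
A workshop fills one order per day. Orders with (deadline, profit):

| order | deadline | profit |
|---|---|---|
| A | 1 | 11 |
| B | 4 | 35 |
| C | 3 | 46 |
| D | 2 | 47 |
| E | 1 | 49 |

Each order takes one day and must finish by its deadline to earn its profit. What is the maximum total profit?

177

Sort by profit descending; place each in the latest free slot ≤ its deadline.
Profit order: E=49 D=47 C=46 B=35 A=11
Assign: E→slot 1, D→slot 2, C→slot 3, B→slot 4, A skipped.
Slots: [1:E] [2:D] [3:C] [4:B]
Profit = 49 + 47 + 46 + 35 = 177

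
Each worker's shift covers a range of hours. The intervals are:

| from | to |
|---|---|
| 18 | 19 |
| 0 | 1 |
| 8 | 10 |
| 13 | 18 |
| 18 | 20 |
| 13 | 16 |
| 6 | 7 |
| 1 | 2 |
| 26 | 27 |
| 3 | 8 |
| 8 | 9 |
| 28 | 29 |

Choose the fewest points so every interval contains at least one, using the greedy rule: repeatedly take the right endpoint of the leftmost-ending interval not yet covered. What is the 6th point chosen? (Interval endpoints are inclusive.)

Process intervals by earliest right end; each time one isn't hit yet, stab at its right endpoint.
By right end: [0,1]  [1,2]  [6,7]  [3,8]  [8,9]  [8,10]  [13,16]  [13,18]  [18,19]  [18,20]  [26,27]  [28,29]
[0,1] uncovered → point at 1; [6,7] uncovered → point at 7; [8,9] uncovered → point at 9; [13,16] uncovered → point at 16; [18,19] uncovered → point at 19; [26,27] uncovered → point at 27; [28,29] uncovered → point at 29.
Points: 1, 7, 9, 16, 19, 27, 29 (7 total).

27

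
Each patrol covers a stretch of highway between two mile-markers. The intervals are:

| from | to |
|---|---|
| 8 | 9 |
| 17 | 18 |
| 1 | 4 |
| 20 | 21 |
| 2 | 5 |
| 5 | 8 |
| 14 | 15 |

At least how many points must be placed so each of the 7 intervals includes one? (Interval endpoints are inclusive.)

5

Sorted: [1,4] [2,5] [5,8] [8,9] [14,15] [17,18] [20,21]
{[1,4],[2,5]} hit by 4; {[5,8],[8,9]} hit by 8; {[14,15]} hit by 15; {[17,18]} hit by 18; {[20,21]} hit by 21.
Points: 4, 8, 15, 18, 21 (5 total).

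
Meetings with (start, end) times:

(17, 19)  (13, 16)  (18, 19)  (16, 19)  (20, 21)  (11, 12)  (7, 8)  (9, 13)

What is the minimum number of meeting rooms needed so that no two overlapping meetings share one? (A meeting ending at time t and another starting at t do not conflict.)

3

Count concurrent intervals with a sweep; the peak is the room count.
starts: [7, 9, 11, 13, 16, 17, 18, 20]
ends:   [8, 12, 13, 16, 19, 19, 19, 21]
s7→1 e8→0 s9→1 s11→2 e12→1 e13→0 s13→1 e16→0 s16→1 s17→2 s18→3  — peak 3.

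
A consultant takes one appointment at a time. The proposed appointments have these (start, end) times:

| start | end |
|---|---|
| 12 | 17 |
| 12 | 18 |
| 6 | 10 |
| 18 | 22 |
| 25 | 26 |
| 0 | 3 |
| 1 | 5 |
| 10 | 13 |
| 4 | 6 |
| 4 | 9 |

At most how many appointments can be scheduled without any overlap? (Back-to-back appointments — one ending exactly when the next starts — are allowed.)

6

Sort by end time and greedily take each interval whose start is ≥ the last chosen end.
By end time: (0,3), (1,5), (4,6), (4,9), (6,10), (10,13), (12,17), (12,18), (18,22), (25,26).
Pick (0,3); next start ≥ 3 → (4,6); next start ≥ 6 → (6,10); next start ≥ 10 → (10,13); next start ≥ 13 → (18,22); next start ≥ 22 → (25,26).
Selected 6 appointments.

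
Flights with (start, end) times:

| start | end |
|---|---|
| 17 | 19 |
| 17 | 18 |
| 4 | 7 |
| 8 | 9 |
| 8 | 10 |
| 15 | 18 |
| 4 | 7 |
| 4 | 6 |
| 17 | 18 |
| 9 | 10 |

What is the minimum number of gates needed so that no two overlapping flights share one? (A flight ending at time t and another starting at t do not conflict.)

4

Events (time:±→running): 4:+→1 4:+→2 4:+→3 6:-→2 7:-→1 7:-→0 8:+→1 8:+→2 9:-→1 9:+→2 10:-→1 10:-→0 15:+→1 17:+→2 17:+→3 17:+→4 … peak 4.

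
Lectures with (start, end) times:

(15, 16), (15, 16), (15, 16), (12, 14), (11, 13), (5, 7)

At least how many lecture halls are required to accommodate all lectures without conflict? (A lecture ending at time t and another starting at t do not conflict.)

Count concurrent intervals with a sweep; the peak is the room count.
starts: [5, 11, 12, 15, 15, 15]
ends:   [7, 13, 14, 16, 16, 16]
s5→1 e7→0 s11→1 s12→2 e13→1 e14→0 s15→1 s15→2 s15→3  — peak 3.

3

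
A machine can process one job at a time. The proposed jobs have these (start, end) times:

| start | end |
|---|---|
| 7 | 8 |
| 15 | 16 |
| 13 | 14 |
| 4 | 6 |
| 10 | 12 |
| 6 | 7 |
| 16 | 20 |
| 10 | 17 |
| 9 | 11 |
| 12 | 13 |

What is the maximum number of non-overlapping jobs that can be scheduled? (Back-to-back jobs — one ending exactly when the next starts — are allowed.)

8

Sort by end time and greedily take each interval whose start is ≥ the last chosen end.
Sorted by end: (4,6)  (6,7)  (7,8)  (9,11)  (10,12)  (12,13)  (13,14)  (15,16)  (10,17)  (16,20)
take (4,6); take (6,7); take (7,8); take (9,11); take (12,13); take (13,14); take (15,16); skip (10,17); take (16,20).
Selected 8 jobs.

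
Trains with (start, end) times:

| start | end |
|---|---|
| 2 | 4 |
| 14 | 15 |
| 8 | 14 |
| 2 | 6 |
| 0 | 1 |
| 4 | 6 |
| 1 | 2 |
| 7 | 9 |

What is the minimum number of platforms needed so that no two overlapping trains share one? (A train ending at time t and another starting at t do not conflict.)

starts: [0, 1, 2, 2, 4, 7, 8, 14]
ends:   [1, 2, 4, 6, 6, 9, 14, 15]
s0→1 e1→0 s1→1 e2→0 s2→1 s2→2  — peak 2.

2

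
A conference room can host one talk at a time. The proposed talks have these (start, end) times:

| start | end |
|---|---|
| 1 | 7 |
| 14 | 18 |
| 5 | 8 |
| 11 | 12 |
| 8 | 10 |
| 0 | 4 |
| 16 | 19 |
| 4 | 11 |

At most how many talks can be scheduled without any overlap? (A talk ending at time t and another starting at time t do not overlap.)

By end time: (0,4), (1,7), (5,8), (8,10), (4,11), (11,12), (14,18), (16,19).
Pick (0,4); next start ≥ 4 → (5,8); next start ≥ 8 → (8,10); next start ≥ 10 → (11,12); next start ≥ 12 → (14,18).
Selected 5 talks.

5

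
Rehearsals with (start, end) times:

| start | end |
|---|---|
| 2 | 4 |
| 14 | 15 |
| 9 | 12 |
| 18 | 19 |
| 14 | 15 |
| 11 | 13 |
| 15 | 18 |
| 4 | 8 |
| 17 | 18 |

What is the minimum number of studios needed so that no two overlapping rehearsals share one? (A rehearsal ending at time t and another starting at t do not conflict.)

2

Events (time:±→running): 2:+→1 4:-→0 4:+→1 8:-→0 9:+→1 11:+→2 … peak 2.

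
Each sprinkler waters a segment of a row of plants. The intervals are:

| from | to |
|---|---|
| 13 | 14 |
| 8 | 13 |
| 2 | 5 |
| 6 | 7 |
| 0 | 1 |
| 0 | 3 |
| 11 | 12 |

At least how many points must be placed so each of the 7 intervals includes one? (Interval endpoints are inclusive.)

By right end: [0,1]  [0,3]  [2,5]  [6,7]  [11,12]  [8,13]  [13,14]
[0,1] uncovered → point at 1; [2,5] uncovered → point at 5; [6,7] uncovered → point at 7; [11,12] uncovered → point at 12; [13,14] uncovered → point at 14.
Points: 1, 5, 7, 12, 14 (5 total).

5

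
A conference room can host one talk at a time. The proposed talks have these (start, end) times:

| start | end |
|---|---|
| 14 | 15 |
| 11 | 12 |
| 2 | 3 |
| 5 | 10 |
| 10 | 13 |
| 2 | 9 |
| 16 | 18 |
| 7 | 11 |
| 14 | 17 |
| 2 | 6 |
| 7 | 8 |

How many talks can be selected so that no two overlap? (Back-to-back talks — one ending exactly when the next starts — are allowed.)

Sort by end time and greedily take each interval whose start is ≥ the last chosen end.
By end time: (2,3), (2,6), (7,8), (2,9), (5,10), (7,11), (11,12), (10,13), (14,15), (14,17), (16,18).
Pick (2,3); next start ≥ 3 → (7,8); next start ≥ 8 → (11,12); next start ≥ 12 → (14,15); next start ≥ 15 → (16,18).
Selected 5 talks.

5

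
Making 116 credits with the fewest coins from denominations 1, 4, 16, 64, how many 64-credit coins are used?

1

116 − 1×64→52 − 3×16→4 − 1×4→0
Count of 64: 1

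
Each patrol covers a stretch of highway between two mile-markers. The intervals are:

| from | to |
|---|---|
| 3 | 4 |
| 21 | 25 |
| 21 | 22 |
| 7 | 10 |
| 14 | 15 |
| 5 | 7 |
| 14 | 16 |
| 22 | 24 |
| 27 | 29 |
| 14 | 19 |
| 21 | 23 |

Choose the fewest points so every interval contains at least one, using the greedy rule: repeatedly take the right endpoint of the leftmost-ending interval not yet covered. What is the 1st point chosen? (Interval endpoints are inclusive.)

4

Sorted: [3,4] [5,7] [7,10] [14,15] [14,16] [14,19] [21,22] [21,23] [22,24] [21,25] [27,29]
{[3,4]} hit by 4; {[5,7],[7,10]} hit by 7; {[14,15],[14,16],[14,19]} hit by 15; {[21,22],[21,23],[22,24],[21,25]} hit by 22; {[27,29]} hit by 29.
Points: 4, 7, 15, 22, 29 (5 total).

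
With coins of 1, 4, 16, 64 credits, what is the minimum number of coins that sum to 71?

71 = 1×64 + 1×4 + 3×1
Total coins = 1 + 1 + 3 = 5

5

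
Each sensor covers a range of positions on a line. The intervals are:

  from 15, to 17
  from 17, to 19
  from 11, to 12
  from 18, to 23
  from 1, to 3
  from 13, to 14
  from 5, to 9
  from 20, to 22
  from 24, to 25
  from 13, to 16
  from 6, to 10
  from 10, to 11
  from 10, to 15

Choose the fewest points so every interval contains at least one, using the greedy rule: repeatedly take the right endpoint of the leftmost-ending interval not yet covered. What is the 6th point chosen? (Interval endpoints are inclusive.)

Sort by right endpoint; whenever an interval is uncovered, place a point at its right end.
Sorted: [1,3] [5,9] [6,10] [10,11] [11,12] [13,14] [10,15] [13,16] [15,17] [17,19] [20,22] [18,23] [24,25]
{[1,3]} hit by 3; {[5,9],[6,10]} hit by 9; {[10,11],[11,12]} hit by 11; {[13,14],[10,15],[13,16]} hit by 14; {[15,17],[17,19]} hit by 17; {[20,22],[18,23]} hit by 22; {[24,25]} hit by 25.
Points: 3, 9, 11, 14, 17, 22, 25 (7 total).

22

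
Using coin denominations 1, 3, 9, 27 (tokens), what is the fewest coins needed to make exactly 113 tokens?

113 = 4×27 + 1×3 + 2×1
Total coins = 4 + 1 + 2 = 7

7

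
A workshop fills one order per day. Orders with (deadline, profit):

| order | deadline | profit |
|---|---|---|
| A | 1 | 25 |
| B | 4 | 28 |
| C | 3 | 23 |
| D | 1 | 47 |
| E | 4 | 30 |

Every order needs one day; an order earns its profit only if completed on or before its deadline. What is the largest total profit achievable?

By profit: D(d1,47), E(d4,30), B(d4,28), A(d1,25), C(d3,23)
D→slot 1; E→slot 4; B→slot 3; A skipped; C→slot 2.
Profit = 47 + 23 + 28 + 30 = 128

128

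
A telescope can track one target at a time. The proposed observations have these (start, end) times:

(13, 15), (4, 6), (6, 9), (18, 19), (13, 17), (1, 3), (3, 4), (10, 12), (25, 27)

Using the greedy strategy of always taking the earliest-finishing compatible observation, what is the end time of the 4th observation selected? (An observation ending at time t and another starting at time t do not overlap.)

9

Sorted by end: (1,3)  (3,4)  (4,6)  (6,9)  (10,12)  (13,15)  (13,17)  (18,19)  (25,27)
take (1,3); take (3,4); take (4,6); take (6,9); take (10,12); take (13,15); skip (13,17); take (18,19); take (25,27).
Selected: (1,3) (3,4) (4,6) (6,9) (10,12) (13,15) (18,19) (25,27)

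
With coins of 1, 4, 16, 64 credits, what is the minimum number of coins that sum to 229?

Use the largest denomination that fits, subtract, and repeat.
229 = 3×64 + 2×16 + 1×4 + 1×1
Total coins = 3 + 2 + 1 + 1 = 7

7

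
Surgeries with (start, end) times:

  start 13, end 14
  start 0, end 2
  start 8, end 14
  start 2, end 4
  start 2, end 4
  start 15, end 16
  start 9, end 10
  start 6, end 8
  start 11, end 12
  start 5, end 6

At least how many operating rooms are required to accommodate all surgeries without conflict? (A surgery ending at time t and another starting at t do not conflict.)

2

Events (time:±→running): 0:+→1 2:-→0 2:+→1 2:+→2 … peak 2.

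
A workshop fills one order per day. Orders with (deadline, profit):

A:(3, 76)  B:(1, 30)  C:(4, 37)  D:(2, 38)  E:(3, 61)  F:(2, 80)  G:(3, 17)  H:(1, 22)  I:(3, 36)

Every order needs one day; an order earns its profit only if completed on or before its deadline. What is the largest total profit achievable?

254

Take jobs in profit order; each goes to the latest open slot no later than its deadline.
By profit: F(d2,80), A(d3,76), E(d3,61), D(d2,38), C(d4,37), I(d3,36), B(d1,30), H(d1,22), G(d3,17)
F→slot 2; A→slot 3; E→slot 1; D skipped; C→slot 4; I skipped; B skipped; H skipped; G skipped.
Profit = 61 + 80 + 76 + 37 = 254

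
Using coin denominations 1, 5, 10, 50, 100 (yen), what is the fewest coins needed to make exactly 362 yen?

7

362 = 3×100 + 1×50 + 1×10 + 2×1
Total coins = 3 + 1 + 1 + 2 = 7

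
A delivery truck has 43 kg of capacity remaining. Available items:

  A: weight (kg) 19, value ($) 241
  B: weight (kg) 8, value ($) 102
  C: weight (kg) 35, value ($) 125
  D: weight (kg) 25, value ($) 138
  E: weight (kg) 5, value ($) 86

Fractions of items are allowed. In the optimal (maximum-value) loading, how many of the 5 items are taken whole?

Order: E (86/5=17.20) > B (102/8=12.75) > A (241/19=12.68) > D (138/25=5.52) > C (125/35=3.57)
Fill: take E (5 @ 86) → take B (8 @ 102) → take A (19 @ 241) → take 11/25 of D → 60.72; 43/43 used.
3 item(s) taken whole; one partial (take 11/25 of D).

3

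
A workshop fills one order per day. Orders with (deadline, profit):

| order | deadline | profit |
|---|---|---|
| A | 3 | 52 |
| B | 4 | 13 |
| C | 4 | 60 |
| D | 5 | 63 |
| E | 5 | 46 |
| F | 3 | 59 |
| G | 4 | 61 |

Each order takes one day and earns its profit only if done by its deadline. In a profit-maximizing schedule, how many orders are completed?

Sort by profit descending; place each in the latest free slot ≤ its deadline.
Profit order: D=63 G=61 C=60 F=59 A=52 E=46 B=13
Assign: D→slot 5, G→slot 4, C→slot 3, F→slot 2, A→slot 1, E skipped, B skipped.
Slots: [1:A] [2:F] [3:C] [4:G] [5:D]
5 of 7 scheduled.

5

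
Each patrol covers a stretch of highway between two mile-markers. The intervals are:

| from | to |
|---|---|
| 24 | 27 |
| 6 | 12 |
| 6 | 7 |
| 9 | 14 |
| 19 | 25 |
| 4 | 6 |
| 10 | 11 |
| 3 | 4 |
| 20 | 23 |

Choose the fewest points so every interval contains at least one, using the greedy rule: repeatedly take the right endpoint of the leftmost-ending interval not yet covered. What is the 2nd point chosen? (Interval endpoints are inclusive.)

7

Sort by right endpoint; whenever an interval is uncovered, place a point at its right end.
By right end: [3,4]  [4,6]  [6,7]  [10,11]  [6,12]  [9,14]  [20,23]  [19,25]  [24,27]
[3,4] uncovered → point at 4; [6,7] uncovered → point at 7; [10,11] uncovered → point at 11; [20,23] uncovered → point at 23; [24,27] uncovered → point at 27.
Points: 4, 7, 11, 23, 27 (5 total).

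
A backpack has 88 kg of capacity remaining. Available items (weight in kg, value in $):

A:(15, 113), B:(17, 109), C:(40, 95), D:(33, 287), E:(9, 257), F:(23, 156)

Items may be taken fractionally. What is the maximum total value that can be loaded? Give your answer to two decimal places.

864.29

Sort by value per unit weight and fill in that order.
Order: E (257/9=28.56) > D (287/33=8.70) > A (113/15=7.53) > F (156/23=6.78) > B (109/17=6.41) > C (95/40=2.38)
Fill: take E (9 @ 257) → take D (33 @ 287) → take A (15 @ 113) → take F (23 @ 156) → take 8/17 of B → 51.29; 88/88 used.
Total value = 864.29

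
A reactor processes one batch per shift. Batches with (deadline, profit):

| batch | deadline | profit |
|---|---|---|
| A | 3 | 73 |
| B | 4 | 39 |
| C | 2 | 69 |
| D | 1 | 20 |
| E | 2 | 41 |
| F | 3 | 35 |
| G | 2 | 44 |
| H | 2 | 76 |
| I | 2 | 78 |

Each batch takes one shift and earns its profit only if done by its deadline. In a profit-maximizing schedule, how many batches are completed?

4

By profit: I(d2,78), H(d2,76), A(d3,73), C(d2,69), G(d2,44), E(d2,41), B(d4,39), F(d3,35), D(d1,20)
I→slot 2; H→slot 1; A→slot 3; C skipped; G skipped; E skipped; B→slot 4; F skipped; D skipped.
4 of 9 scheduled.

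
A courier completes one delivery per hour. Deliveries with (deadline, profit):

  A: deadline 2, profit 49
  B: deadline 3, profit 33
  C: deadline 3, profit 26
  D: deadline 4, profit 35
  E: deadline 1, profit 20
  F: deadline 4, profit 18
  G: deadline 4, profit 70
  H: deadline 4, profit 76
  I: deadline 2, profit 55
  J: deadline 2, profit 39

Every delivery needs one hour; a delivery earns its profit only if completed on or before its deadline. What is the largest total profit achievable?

250

By profit: H(d4,76), G(d4,70), I(d2,55), A(d2,49), J(d2,39), D(d4,35), B(d3,33), C(d3,26), E(d1,20), F(d4,18)
H→slot 4; G→slot 3; I→slot 2; A→slot 1; J skipped; D skipped; B skipped; C skipped; E skipped; F skipped.
Profit = 49 + 55 + 70 + 76 = 250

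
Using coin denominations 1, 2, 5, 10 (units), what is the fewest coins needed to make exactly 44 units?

6

44 = 4×10 + 2×2
Total coins = 4 + 2 = 6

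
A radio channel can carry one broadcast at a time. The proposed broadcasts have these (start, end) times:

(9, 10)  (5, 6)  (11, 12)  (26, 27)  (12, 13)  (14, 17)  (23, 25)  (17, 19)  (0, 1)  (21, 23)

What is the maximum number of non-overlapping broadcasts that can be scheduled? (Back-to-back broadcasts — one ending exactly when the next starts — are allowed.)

Order by finish time; keep every interval that doesn't clash with the previous kept one.
Sorted by end: (0,1)  (5,6)  (9,10)  (11,12)  (12,13)  (14,17)  (17,19)  (21,23)  (23,25)  (26,27)
take (0,1); take (5,6); take (9,10); take (11,12); take (12,13); take (14,17); take (17,19); take (21,23); take (23,25); take (26,27).
Selected 10 broadcasts.

10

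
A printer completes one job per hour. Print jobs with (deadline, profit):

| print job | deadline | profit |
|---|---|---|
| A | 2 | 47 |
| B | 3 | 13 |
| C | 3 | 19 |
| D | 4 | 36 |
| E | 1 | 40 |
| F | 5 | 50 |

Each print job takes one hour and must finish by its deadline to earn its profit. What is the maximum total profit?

192

Sort by profit descending; place each in the latest free slot ≤ its deadline.
Profit order: F=50 A=47 E=40 D=36 C=19 B=13
Assign: F→slot 5, A→slot 2, E→slot 1, D→slot 4, C→slot 3, B skipped.
Slots: [1:E] [2:A] [3:C] [4:D] [5:F]
Profit = 40 + 47 + 19 + 36 + 50 = 192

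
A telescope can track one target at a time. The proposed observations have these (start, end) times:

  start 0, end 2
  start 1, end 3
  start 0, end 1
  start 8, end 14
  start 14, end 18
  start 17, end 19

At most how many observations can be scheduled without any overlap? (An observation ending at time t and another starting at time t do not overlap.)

4

Sort by end time and greedily take each interval whose start is ≥ the last chosen end.
By end time: (0,1), (0,2), (1,3), (8,14), (14,18), (17,19).
Pick (0,1); next start ≥ 1 → (1,3); next start ≥ 3 → (8,14); next start ≥ 14 → (14,18).
Selected 4 observations.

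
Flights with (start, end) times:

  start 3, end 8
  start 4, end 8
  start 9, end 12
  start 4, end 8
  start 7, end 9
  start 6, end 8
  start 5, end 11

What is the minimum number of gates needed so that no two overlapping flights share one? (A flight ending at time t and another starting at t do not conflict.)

starts: [3, 4, 4, 5, 6, 7, 9]
ends:   [8, 8, 8, 8, 9, 11, 12]
s3→1 s4→2 s4→3 s5→4 s6→5 s7→6  — peak 6.

6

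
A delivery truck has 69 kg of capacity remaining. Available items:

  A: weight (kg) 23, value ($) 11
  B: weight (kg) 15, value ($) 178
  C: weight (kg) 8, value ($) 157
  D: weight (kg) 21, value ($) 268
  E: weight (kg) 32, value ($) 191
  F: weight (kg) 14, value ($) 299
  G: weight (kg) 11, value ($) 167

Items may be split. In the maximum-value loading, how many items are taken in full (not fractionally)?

Greedy by value/weight ratio, highest first.
Order: F (299/14=21.36) > C (157/8=19.62) > G (167/11=15.18) > D (268/21=12.76) > B (178/15=11.87) > E (191/32=5.97) > A (11/23=0.48)
Fill: take F (14 @ 299) → take C (8 @ 157) → take G (11 @ 167) → take D (21 @ 268) → take B (15 @ 178); 69/69 used.
5 item(s) taken whole.

5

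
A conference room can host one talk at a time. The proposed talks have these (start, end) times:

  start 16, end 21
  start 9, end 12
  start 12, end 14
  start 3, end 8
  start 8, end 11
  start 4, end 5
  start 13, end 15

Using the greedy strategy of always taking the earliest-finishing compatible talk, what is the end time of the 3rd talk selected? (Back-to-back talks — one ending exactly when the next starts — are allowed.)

14

By end time: (4,5), (3,8), (8,11), (9,12), (12,14), (13,15), (16,21).
Pick (4,5); next start ≥ 5 → (8,11); next start ≥ 11 → (12,14); next start ≥ 14 → (16,21).
Selected: (4,5) (8,11) (12,14) (16,21)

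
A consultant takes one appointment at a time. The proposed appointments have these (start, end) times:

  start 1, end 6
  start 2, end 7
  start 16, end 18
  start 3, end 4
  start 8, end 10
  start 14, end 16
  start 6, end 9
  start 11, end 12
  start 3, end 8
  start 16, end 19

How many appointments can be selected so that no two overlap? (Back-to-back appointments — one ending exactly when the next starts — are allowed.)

5

Greedy by earliest finish: after sorting by end time, pick each interval compatible with the last pick.
Sorted by end: (3,4)  (1,6)  (2,7)  (3,8)  (6,9)  (8,10)  (11,12)  (14,16)  (16,18)  (16,19)
take (3,4); skip (3,8); take (6,9); take (11,12); take (14,16); take (16,18); skip (16,19).
Selected 5 appointments.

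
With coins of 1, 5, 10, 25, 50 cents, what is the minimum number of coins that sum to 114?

114 − 2×50→14 − 1×10→4 − 4×1→0
Total coins = 2 + 1 + 4 = 7

7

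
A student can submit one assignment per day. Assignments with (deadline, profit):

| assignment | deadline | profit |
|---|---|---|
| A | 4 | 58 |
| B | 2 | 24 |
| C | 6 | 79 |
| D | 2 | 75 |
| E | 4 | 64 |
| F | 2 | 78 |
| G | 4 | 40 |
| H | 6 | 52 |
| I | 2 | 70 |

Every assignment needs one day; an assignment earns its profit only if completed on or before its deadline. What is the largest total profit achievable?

Sort by profit descending; place each in the latest free slot ≤ its deadline.
By profit: C(d6,79), F(d2,78), D(d2,75), I(d2,70), E(d4,64), A(d4,58), H(d6,52), G(d4,40), B(d2,24)
C→slot 6; F→slot 2; D→slot 1; I skipped; E→slot 4; A→slot 3; H→slot 5; G skipped; B skipped.
Profit = 75 + 78 + 58 + 64 + 52 + 79 = 406

406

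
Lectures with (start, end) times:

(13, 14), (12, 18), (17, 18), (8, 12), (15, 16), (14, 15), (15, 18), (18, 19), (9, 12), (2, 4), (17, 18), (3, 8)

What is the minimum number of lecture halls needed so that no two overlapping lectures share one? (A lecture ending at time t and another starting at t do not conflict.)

4

The answer is the maximum number of intervals overlapping at any instant.
starts: [2, 3, 8, 9, 12, 13, 14, 15, 15, 17, 17, 18]
ends:   [4, 8, 12, 12, 14, 15, 16, 18, 18, 18, 18, 19]
s2→1 s3→2 e4→1 e8→0 s8→1 s9→2 e12→1 e12→0 s12→1 s13→2 e14→1 s14→2 e15→1 s15→2 s15→3 e16→2 s17→3 s17→4  — peak 4.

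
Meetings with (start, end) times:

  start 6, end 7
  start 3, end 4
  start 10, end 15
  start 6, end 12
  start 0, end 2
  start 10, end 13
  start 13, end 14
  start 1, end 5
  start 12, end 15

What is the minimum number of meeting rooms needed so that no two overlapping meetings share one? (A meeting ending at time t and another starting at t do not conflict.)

3

The answer is the maximum number of intervals overlapping at any instant.
starts: [0, 1, 3, 6, 6, 10, 10, 12, 13]
ends:   [2, 4, 5, 7, 12, 13, 14, 15, 15]
s0→1 s1→2 e2→1 s3→2 e4→1 e5→0 s6→1 s6→2 e7→1 s10→2 s10→3  — peak 3.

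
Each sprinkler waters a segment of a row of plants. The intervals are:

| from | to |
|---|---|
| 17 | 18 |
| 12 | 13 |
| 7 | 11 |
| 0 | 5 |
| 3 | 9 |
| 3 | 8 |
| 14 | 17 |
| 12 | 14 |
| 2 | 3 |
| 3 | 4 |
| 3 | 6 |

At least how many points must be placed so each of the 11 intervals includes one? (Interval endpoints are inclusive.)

Process intervals by earliest right end; each time one isn't hit yet, stab at its right endpoint.
Sorted: [2,3] [3,4] [0,5] [3,6] [3,8] [3,9] [7,11] [12,13] [12,14] [14,17] [17,18]
{[2,3],[3,4],[0,5],[3,6],[3,8],[3,9]} hit by 3; {[7,11]} hit by 11; {[12,13],[12,14]} hit by 13; {[14,17],[17,18]} hit by 17.
Points: 3, 11, 13, 17 (4 total).

4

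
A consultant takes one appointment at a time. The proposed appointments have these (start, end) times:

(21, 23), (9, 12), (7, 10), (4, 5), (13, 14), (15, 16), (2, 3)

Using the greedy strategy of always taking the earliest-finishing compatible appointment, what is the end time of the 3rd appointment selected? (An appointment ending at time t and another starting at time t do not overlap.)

Order by finish time; keep every interval that doesn't clash with the previous kept one.
Sorted by end: (2,3)  (4,5)  (7,10)  (9,12)  (13,14)  (15,16)  (21,23)
take (2,3); take (4,5); take (7,10); skip (9,12); take (13,14); take (15,16); take (21,23).
Selected: (2,3) (4,5) (7,10) (13,14) (15,16) (21,23)

10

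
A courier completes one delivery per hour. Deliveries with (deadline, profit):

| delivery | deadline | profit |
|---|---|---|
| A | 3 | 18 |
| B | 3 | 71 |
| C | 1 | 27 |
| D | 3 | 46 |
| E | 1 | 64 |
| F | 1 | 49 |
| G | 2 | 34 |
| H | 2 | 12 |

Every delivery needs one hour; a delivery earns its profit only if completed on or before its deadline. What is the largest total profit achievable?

Sort by profit descending; place each in the latest free slot ≤ its deadline.
Profit order: B=71 E=64 F=49 D=46 G=34 C=27 A=18 H=12
Assign: B→slot 3, E→slot 1, F skipped, D→slot 2, G skipped, C skipped, A skipped, H skipped.
Slots: [1:E] [2:D] [3:B]
Profit = 64 + 46 + 71 = 181

181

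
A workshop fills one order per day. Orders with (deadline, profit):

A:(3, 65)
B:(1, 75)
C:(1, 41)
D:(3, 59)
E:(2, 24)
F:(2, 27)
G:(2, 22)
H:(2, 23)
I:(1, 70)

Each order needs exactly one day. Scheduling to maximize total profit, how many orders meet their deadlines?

3

Take jobs in profit order; each goes to the latest open slot no later than its deadline.
Profit order: B=75 I=70 A=65 D=59 C=41 F=27 E=24 H=23 G=22
Assign: B→slot 1, I skipped, A→slot 3, D→slot 2, C skipped, F skipped, E skipped, H skipped, G skipped.
Slots: [1:B] [2:D] [3:A]
3 of 9 scheduled.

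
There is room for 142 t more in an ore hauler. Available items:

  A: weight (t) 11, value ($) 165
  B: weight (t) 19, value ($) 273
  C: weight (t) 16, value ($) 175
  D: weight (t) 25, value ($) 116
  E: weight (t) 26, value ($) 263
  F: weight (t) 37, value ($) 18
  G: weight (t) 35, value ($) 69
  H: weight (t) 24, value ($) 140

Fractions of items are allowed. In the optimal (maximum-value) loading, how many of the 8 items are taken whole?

Sort by value per unit weight and fill in that order.
Ratios (sorted): A 15.00, B 14.37, C 10.94, E 10.12, H 5.83, D 4.64, G 1.97, F 0.49
take A (11 @ 165); take B (19 @ 273); take C (16 @ 175); take E (26 @ 263); take H (24 @ 140); take D (25 @ 116); take 21/35 of G → 41.40. Capacity used 142/142.
6 item(s) taken whole; one partial (take 21/35 of G).

6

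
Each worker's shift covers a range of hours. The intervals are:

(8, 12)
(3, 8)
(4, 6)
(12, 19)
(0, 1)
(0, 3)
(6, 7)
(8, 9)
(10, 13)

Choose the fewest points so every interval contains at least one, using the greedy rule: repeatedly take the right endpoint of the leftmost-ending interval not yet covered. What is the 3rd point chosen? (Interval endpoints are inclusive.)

By right end: [0,1]  [0,3]  [4,6]  [6,7]  [3,8]  [8,9]  [8,12]  [10,13]  [12,19]
[0,1] uncovered → point at 1; [4,6] uncovered → point at 6; [8,9] uncovered → point at 9; [10,13] uncovered → point at 13.
Points: 1, 6, 9, 13 (4 total).

9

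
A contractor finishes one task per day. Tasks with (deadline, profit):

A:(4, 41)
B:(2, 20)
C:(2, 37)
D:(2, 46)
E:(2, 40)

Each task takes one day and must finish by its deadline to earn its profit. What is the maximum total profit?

Sort by profit descending; place each in the latest free slot ≤ its deadline.
Profit order: D=46 A=41 E=40 C=37 B=20
Assign: D→slot 2, A→slot 4, E→slot 1, C skipped, B skipped.
Slots: [1:E] [2:D] [4:A]
Profit = 40 + 46 + 41 = 127

127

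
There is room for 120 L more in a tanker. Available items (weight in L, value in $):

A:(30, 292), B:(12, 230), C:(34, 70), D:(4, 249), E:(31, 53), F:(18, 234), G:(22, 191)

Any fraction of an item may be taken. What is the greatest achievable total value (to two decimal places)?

1266.00

Sort by value per unit weight and fill in that order.
Ratios (sorted): D 62.25, B 19.17, F 13.00, A 9.73, G 8.68, C 2.06, E 1.71
take D (4 @ 249); take B (12 @ 230); take F (18 @ 234); take A (30 @ 292); take G (22 @ 191); take C (34 @ 70). Capacity used 120/120.
Total value = 1266.00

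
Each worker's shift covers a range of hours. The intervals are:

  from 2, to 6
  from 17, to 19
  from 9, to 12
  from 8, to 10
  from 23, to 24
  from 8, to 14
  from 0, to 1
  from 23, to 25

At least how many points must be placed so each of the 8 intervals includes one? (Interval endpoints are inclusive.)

Sorted: [0,1] [2,6] [8,10] [9,12] [8,14] [17,19] [23,24] [23,25]
{[0,1]} hit by 1; {[2,6]} hit by 6; {[8,10],[9,12],[8,14]} hit by 10; {[17,19]} hit by 19; {[23,24],[23,25]} hit by 24.
Points: 1, 6, 10, 19, 24 (5 total).

5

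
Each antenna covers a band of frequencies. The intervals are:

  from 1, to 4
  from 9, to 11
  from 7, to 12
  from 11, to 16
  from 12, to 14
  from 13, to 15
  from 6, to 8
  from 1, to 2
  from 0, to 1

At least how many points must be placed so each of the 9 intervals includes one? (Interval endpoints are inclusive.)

4

Process intervals by earliest right end; each time one isn't hit yet, stab at its right endpoint.
By right end: [0,1]  [1,2]  [1,4]  [6,8]  [9,11]  [7,12]  [12,14]  [13,15]  [11,16]
[0,1] uncovered → point at 1; [6,8] uncovered → point at 8; [9,11] uncovered → point at 11; [12,14] uncovered → point at 14.
Points: 1, 8, 11, 14 (4 total).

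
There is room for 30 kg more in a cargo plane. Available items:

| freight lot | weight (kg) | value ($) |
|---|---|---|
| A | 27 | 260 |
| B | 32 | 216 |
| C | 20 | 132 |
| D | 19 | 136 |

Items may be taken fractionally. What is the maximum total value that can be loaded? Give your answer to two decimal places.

281.47

Order: A (260/27=9.63) > D (136/19=7.16) > B (216/32=6.75) > C (132/20=6.60)
Fill: take A (27 @ 260) → take 3/19 of D → 21.47; 30/30 used.
Total value = 281.47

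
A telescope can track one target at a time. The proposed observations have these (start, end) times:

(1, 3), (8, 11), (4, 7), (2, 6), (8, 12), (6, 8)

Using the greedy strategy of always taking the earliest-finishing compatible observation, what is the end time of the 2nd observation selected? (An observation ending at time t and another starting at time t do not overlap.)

Greedy by earliest finish: after sorting by end time, pick each interval compatible with the last pick.
By end time: (1,3), (2,6), (4,7), (6,8), (8,11), (8,12).
Pick (1,3); next start ≥ 3 → (4,7); next start ≥ 7 → (8,11).
Selected: (1,3) (4,7) (8,11)

7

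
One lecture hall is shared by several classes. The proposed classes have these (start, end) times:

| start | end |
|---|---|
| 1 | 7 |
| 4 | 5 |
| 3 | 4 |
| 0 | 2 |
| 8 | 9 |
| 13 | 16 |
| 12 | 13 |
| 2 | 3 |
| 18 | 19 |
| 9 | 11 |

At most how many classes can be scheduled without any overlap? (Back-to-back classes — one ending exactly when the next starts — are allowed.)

Order by finish time; keep every interval that doesn't clash with the previous kept one.
By end time: (0,2), (2,3), (3,4), (4,5), (1,7), (8,9), (9,11), (12,13), (13,16), (18,19).
Pick (0,2); next start ≥ 2 → (2,3); next start ≥ 3 → (3,4); next start ≥ 4 → (4,5); next start ≥ 5 → (8,9); next start ≥ 9 → (9,11); next start ≥ 11 → (12,13); next start ≥ 13 → (13,16); next start ≥ 16 → (18,19).
Selected 9 classes.

9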